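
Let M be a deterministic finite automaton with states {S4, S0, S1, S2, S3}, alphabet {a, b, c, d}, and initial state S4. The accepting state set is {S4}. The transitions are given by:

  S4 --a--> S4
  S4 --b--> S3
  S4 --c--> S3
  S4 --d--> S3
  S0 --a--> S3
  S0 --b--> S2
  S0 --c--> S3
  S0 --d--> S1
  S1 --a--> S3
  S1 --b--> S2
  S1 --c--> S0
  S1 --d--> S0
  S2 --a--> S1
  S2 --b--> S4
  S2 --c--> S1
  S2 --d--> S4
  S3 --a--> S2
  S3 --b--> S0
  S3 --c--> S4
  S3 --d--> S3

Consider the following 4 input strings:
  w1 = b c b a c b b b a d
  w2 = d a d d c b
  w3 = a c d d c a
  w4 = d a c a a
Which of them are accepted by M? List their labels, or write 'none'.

w1: S4 → S3 → S4 → S3 → S2 → S1 → S2 → S4 → S3 → S2 → S4  → end S4, accepted
w2: S4 → S3 → S2 → S4 → S3 → S4 → S3  → end S3, rejected
w3: S4 → S4 → S3 → S3 → S3 → S4 → S4  → end S4, accepted
w4: S4 → S3 → S2 → S1 → S3 → S2  → end S2, rejected

w1, w3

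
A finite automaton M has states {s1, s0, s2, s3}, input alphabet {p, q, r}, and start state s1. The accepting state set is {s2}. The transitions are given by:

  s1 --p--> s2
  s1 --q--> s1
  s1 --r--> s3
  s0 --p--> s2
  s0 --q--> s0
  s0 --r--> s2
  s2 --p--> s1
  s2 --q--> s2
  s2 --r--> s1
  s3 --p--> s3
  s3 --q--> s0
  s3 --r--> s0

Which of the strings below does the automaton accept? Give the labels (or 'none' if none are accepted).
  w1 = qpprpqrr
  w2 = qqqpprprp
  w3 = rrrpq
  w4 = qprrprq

w2

w1: Trace: s1 -q-> s1 -p-> s2 -p-> s1 -r-> s3 -p-> s3 -q-> s0 -r-> s2 -r-> s1  → end s1, rejected
w2: Trace: s1 -q-> s1 -q-> s1 -q-> s1 -p-> s2 -p-> s1 -r-> s3 -p-> s3 -r-> s0 -p-> s2  → end s2, accepted
w3: Trace: s1 -r-> s3 -r-> s0 -r-> s2 -p-> s1 -q-> s1  → end s1, rejected
w4: Trace: s1 -q-> s1 -p-> s2 -r-> s1 -r-> s3 -p-> s3 -r-> s0 -q-> s0  → end s0, rejected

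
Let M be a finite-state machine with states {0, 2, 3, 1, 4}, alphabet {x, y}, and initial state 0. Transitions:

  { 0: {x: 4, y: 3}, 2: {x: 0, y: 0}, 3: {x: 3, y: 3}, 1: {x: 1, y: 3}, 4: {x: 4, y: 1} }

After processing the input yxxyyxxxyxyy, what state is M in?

Trace: 0 -y-> 3 -x-> 3 -x-> 3 -y-> 3 -y-> 3 -x-> 3 -x-> 3 -x-> 3 -y-> 3 -x-> 3 -y-> 3 -y-> 3

3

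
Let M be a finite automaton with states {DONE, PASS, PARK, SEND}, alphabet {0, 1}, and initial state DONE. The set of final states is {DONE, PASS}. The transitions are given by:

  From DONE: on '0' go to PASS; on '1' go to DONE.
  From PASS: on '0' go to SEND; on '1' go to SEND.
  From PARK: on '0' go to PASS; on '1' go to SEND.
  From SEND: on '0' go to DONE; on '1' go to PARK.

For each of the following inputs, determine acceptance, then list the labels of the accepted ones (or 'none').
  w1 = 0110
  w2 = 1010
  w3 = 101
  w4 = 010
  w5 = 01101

w1: DONE → PASS → SEND → PARK → PASS  → end PASS, accepted
w2: DONE → DONE → PASS → SEND → DONE  → end DONE, accepted
w3: DONE → DONE → PASS → SEND  → end SEND, rejected
w4: DONE → PASS → SEND → DONE  → end DONE, accepted
w5: DONE → PASS → SEND → PARK → PASS → SEND  → end SEND, rejected

w1, w2, w4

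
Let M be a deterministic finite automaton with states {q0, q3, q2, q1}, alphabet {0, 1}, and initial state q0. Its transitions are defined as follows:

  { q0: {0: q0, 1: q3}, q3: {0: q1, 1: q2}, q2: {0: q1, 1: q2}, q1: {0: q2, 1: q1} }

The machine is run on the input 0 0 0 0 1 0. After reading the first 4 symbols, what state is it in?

q0

Trace: q0 -0-> q0 -0-> q0 -0-> q0 -0-> q0
After 4 symbols: q0.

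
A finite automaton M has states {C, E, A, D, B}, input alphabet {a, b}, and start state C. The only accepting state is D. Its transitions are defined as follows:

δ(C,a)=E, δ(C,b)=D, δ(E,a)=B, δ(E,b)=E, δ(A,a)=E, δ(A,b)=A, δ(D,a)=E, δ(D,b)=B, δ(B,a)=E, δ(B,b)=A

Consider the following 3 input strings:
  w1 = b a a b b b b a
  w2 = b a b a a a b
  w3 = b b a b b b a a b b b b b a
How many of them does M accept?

w1:
  start at C
  read 'b': C → D
  read 'a': D → E
  read 'a': E → B
  read 'b': B → A
  read 'b': A → A
  read 'b': A → A
  read 'b': A → A
  read 'a': A → E
  end E, rejected
w2:
  start at C
  read 'b': C → D
  read 'a': D → E
  read 'b': E → E
  read 'a': E → B
  read 'a': B → E
  read 'a': E → B
  read 'b': B → A
  end A, rejected
w3:
  start at C
  read 'b': C → D
  read 'b': D → B
  read 'a': B → E
  read 'b': E → E
  read 'b': E → E
  read 'b': E → E
  read 'a': E → B
  read 'a': B → E
  read 'b': E → E
  read 'b': E → E
  read 'b': E → E
  read 'b': E → E
  read 'b': E → E
  read 'a': E → B
  end B, rejected

0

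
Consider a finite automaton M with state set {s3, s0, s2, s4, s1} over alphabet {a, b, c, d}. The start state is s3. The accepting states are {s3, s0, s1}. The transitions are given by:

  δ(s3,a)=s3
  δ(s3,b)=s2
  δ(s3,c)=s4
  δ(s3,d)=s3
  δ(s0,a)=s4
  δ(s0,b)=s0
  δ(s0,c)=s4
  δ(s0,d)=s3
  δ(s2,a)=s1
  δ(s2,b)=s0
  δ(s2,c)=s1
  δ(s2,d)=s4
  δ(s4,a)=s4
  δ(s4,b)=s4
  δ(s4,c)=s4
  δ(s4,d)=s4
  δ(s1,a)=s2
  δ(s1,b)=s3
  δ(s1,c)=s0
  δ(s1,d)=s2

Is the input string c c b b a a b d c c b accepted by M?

No

start at s3
read 'c': s3 → s4
read 'c': s4 → s4
read 'b': s4 → s4
read 'b': s4 → s4
read 'a': s4 → s4
read 'a': s4 → s4
read 'b': s4 → s4
read 'd': s4 → s4
read 'c': s4 → s4
read 'c': s4 → s4
read 'b': s4 → s4
End state s4 is not accepting.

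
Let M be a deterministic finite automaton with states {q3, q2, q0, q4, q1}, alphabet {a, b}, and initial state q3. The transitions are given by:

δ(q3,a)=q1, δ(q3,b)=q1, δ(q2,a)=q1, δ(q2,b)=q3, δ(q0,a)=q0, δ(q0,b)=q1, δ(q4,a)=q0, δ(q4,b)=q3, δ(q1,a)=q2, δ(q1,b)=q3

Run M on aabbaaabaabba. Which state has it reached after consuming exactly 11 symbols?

q3

Trace: q3 -a-> q1 -a-> q2 -b-> q3 -b-> q1 -a-> q2 -a-> q1 -a-> q2 -b-> q3 -a-> q1 -a-> q2 -b-> q3
After 11 symbols: q3.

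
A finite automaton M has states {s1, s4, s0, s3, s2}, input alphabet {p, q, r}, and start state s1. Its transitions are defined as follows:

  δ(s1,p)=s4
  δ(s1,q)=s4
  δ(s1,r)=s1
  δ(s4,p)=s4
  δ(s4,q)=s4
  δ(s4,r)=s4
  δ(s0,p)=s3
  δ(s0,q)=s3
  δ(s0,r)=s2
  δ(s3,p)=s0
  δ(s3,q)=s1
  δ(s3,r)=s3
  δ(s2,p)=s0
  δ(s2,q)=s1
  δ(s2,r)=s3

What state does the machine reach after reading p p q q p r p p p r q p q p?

s4

start at s1
read 'p': s1 → s4
read 'p': s4 → s4
read 'q': s4 → s4
read 'q': s4 → s4
read 'p': s4 → s4
read 'r': s4 → s4
read 'p': s4 → s4
read 'p': s4 → s4
read 'p': s4 → s4
read 'r': s4 → s4
read 'q': s4 → s4
read 'p': s4 → s4
read 'q': s4 → s4
read 'p': s4 → s4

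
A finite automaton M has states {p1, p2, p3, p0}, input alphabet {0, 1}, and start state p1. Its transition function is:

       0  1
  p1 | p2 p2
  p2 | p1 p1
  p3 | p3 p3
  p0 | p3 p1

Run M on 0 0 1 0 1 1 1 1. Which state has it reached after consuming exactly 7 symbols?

Trace: p1 -0-> p2 -0-> p1 -1-> p2 -0-> p1 -1-> p2 -1-> p1 -1-> p2
After 7 symbols: p2.

p2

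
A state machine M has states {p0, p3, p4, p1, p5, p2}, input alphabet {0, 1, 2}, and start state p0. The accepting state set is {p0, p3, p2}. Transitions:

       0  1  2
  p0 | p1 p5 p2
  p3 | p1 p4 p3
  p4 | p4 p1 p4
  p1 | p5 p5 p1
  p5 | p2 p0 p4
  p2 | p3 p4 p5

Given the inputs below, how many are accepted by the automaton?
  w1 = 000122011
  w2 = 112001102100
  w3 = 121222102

1

w1: Trace: p0 -0-> p1 -0-> p5 -0-> p2 -1-> p4 -2-> p4 -2-> p4 -0-> p4 -1-> p1 -1-> p5  → end p5, rejected
w2: Trace: p0 -1-> p5 -1-> p0 -2-> p2 -0-> p3 -0-> p1 -1-> p5 -1-> p0 -0-> p1 -2-> p1 -1-> p5 -0-> p2 -0-> p3  → end p3, accepted
w3: Trace: p0 -1-> p5 -2-> p4 -1-> p1 -2-> p1 -2-> p1 -2-> p1 -1-> p5 -0-> p2 -2-> p5  → end p5, rejected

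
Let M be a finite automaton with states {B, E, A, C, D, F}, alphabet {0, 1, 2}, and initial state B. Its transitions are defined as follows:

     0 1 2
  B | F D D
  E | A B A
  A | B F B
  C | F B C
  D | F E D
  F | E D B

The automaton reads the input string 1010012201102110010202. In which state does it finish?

Trace: B -1-> D -0-> F -1-> D -0-> F -0-> E -1-> B -2-> D -2-> D -0-> F -1-> D -1-> E -0-> A -2-> B -1-> D -1-> E -0-> A -0-> B -1-> D -0-> F -2-> B -0-> F -2-> B

B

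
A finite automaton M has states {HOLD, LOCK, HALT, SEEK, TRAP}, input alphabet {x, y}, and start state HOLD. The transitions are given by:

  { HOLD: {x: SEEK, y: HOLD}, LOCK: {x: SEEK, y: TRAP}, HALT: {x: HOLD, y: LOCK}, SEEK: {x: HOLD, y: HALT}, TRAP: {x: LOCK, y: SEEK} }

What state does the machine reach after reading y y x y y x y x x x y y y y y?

start at HOLD
read 'y': HOLD → HOLD
read 'y': HOLD → HOLD
read 'x': HOLD → SEEK
read 'y': SEEK → HALT
read 'y': HALT → LOCK
read 'x': LOCK → SEEK
read 'y': SEEK → HALT
read 'x': HALT → HOLD
read 'x': HOLD → SEEK
read 'x': SEEK → HOLD
read 'y': HOLD → HOLD
read 'y': HOLD → HOLD
read 'y': HOLD → HOLD
read 'y': HOLD → HOLD
read 'y': HOLD → HOLD

HOLD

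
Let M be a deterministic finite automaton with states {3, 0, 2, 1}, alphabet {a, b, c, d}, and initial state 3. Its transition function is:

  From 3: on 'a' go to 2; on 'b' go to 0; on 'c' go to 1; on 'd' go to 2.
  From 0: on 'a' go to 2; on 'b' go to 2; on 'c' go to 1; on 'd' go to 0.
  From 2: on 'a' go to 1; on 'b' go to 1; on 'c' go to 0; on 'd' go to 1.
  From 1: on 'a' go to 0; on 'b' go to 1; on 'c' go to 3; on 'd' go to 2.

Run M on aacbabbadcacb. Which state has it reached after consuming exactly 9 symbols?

start at 3
read 'a': 3 → 2
read 'a': 2 → 1
read 'c': 1 → 3
read 'b': 3 → 0
read 'a': 0 → 2
read 'b': 2 → 1
read 'b': 1 → 1
read 'a': 1 → 0
read 'd': 0 → 0
After 9 symbols: 0.

0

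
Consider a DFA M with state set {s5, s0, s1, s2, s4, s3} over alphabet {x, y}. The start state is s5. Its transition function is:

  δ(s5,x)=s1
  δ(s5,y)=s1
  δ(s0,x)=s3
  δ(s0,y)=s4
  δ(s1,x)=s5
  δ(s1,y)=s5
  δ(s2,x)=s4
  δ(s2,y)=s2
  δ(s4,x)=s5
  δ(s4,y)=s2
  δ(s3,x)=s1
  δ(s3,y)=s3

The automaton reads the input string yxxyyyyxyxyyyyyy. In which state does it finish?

s5

start at s5
read 'y': s5 → s1
read 'x': s1 → s5
read 'x': s5 → s1
read 'y': s1 → s5
read 'y': s5 → s1
read 'y': s1 → s5
read 'y': s5 → s1
read 'x': s1 → s5
read 'y': s5 → s1
read 'x': s1 → s5
read 'y': s5 → s1
read 'y': s1 → s5
read 'y': s5 → s1
read 'y': s1 → s5
read 'y': s5 → s1
read 'y': s1 → s5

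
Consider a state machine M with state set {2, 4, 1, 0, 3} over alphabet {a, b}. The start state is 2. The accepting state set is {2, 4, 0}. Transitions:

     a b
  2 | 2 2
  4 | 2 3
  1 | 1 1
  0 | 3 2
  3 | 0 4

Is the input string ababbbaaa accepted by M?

Yes

start at 2
read 'a': 2 → 2
read 'b': 2 → 2
read 'a': 2 → 2
read 'b': 2 → 2
read 'b': 2 → 2
read 'b': 2 → 2
read 'a': 2 → 2
read 'a': 2 → 2
read 'a': 2 → 2
End state 2 is accepting.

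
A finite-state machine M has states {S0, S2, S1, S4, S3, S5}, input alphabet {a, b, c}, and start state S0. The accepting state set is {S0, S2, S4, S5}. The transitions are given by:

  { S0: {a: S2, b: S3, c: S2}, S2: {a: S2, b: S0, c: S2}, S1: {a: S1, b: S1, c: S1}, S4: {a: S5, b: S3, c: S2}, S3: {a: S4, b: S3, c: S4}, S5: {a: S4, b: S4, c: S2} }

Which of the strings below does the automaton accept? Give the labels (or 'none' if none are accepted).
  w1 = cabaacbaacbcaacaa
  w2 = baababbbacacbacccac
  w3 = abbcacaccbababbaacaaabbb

w1:
  start at S0
  read 'c': S0 → S2
  read 'a': S2 → S2
  read 'b': S2 → S0
  read 'a': S0 → S2
  read 'a': S2 → S2
  read 'c': S2 → S2
  read 'b': S2 → S0
  read 'a': S0 → S2
  read 'a': S2 → S2
  read 'c': S2 → S2
  read 'b': S2 → S0
  read 'c': S0 → S2
  read 'a': S2 → S2
  read 'a': S2 → S2
  read 'c': S2 → S2
  read 'a': S2 → S2
  read 'a': S2 → S2
  end S2, accepted
w2:
  start at S0
  read 'b': S0 → S3
  read 'a': S3 → S4
  read 'a': S4 → S5
  read 'b': S5 → S4
  read 'a': S4 → S5
  read 'b': S5 → S4
  read 'b': S4 → S3
  read 'b': S3 → S3
  read 'a': S3 → S4
  read 'c': S4 → S2
  read 'a': S2 → S2
  read 'c': S2 → S2
  read 'b': S2 → S0
  read 'a': S0 → S2
  read 'c': S2 → S2
  read 'c': S2 → S2
  read 'c': S2 → S2
  read 'a': S2 → S2
  read 'c': S2 → S2
  end S2, accepted
w3:
  start at S0
  read 'a': S0 → S2
  read 'b': S2 → S0
  read 'b': S0 → S3
  read 'c': S3 → S4
  read 'a': S4 → S5
  read 'c': S5 → S2
  read 'a': S2 → S2
  read 'c': S2 → S2
  read 'c': S2 → S2
  read 'b': S2 → S0
  read 'a': S0 → S2
  read 'b': S2 → S0
  read 'a': S0 → S2
  read 'b': S2 → S0
  read 'b': S0 → S3
  read 'a': S3 → S4
  read 'a': S4 → S5
  read 'c': S5 → S2
  read 'a': S2 → S2
  read 'a': S2 → S2
  read 'a': S2 → S2
  read 'b': S2 → S0
  read 'b': S0 → S3
  read 'b': S3 → S3
  end S3, rejected

w1, w2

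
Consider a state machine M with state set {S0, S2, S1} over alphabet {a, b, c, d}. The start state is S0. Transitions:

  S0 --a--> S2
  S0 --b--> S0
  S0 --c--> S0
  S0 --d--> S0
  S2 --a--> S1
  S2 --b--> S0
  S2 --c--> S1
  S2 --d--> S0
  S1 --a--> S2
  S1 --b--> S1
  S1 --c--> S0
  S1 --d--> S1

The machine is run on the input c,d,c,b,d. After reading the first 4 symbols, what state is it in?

S0

Trace: S0 -c-> S0 -d-> S0 -c-> S0 -b-> S0
After 4 symbols: S0.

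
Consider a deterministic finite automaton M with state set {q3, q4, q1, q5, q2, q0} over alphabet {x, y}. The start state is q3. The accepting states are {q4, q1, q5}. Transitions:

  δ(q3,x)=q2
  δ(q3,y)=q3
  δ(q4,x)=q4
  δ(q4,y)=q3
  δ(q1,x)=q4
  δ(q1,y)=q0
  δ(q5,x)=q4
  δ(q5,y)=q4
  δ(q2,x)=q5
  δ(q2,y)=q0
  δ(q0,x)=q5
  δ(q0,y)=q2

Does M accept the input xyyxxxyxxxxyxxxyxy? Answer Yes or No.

start at q3
read 'x': q3 → q2
read 'y': q2 → q0
read 'y': q0 → q2
read 'x': q2 → q5
read 'x': q5 → q4
read 'x': q4 → q4
read 'y': q4 → q3
read 'x': q3 → q2
read 'x': q2 → q5
read 'x': q5 → q4
read 'x': q4 → q4
read 'y': q4 → q3
read 'x': q3 → q2
read 'x': q2 → q5
read 'x': q5 → q4
read 'y': q4 → q3
read 'x': q3 → q2
read 'y': q2 → q0
End state q0 is not accepting.

No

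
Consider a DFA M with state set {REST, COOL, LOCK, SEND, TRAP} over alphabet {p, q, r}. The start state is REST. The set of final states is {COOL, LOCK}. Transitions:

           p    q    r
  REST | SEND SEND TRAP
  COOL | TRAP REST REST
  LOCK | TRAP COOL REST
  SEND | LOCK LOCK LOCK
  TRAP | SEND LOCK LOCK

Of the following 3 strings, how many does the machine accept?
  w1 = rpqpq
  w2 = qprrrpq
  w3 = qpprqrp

w1:
  start at REST
  read 'r': REST → TRAP
  read 'p': TRAP → SEND
  read 'q': SEND → LOCK
  read 'p': LOCK → TRAP
  read 'q': TRAP → LOCK
  end LOCK, accepted
w2:
  start at REST
  read 'q': REST → SEND
  read 'p': SEND → LOCK
  read 'r': LOCK → REST
  read 'r': REST → TRAP
  read 'r': TRAP → LOCK
  read 'p': LOCK → TRAP
  read 'q': TRAP → LOCK
  end LOCK, accepted
w3:
  start at REST
  read 'q': REST → SEND
  read 'p': SEND → LOCK
  read 'p': LOCK → TRAP
  read 'r': TRAP → LOCK
  read 'q': LOCK → COOL
  read 'r': COOL → REST
  read 'p': REST → SEND
  end SEND, rejected

2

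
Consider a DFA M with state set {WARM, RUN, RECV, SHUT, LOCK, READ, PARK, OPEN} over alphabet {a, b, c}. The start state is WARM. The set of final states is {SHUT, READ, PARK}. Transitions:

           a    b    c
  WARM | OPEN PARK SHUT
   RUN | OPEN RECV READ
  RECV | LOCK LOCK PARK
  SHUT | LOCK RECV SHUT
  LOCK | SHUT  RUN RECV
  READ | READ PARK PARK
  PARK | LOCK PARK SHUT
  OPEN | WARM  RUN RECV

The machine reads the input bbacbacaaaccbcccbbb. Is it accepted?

start at WARM
read 'b': WARM → PARK
read 'b': PARK → PARK
read 'a': PARK → LOCK
read 'c': LOCK → RECV
read 'b': RECV → LOCK
read 'a': LOCK → SHUT
read 'c': SHUT → SHUT
read 'a': SHUT → LOCK
read 'a': LOCK → SHUT
read 'a': SHUT → LOCK
read 'c': LOCK → RECV
read 'c': RECV → PARK
read 'b': PARK → PARK
read 'c': PARK → SHUT
read 'c': SHUT → SHUT
read 'c': SHUT → SHUT
read 'b': SHUT → RECV
read 'b': RECV → LOCK
read 'b': LOCK → RUN
End state RUN is not accepting.

No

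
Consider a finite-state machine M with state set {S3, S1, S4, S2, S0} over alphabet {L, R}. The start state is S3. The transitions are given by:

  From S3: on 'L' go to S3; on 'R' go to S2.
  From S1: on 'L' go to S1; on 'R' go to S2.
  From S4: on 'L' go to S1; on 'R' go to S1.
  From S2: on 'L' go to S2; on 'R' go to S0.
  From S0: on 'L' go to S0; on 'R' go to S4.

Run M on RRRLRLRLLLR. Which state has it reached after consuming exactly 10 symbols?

S0

Trace: S3 -R-> S2 -R-> S0 -R-> S4 -L-> S1 -R-> S2 -L-> S2 -R-> S0 -L-> S0 -L-> S0 -L-> S0
After 10 symbols: S0.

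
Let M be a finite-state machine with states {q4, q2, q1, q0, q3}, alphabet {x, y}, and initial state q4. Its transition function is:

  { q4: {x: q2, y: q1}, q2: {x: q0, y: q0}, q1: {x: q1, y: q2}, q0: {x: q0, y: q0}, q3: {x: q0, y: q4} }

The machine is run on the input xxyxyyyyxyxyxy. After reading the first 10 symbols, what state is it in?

q0

start at q4
read 'x': q4 → q2
read 'x': q2 → q0
read 'y': q0 → q0
read 'x': q0 → q0
read 'y': q0 → q0
read 'y': q0 → q0
read 'y': q0 → q0
read 'y': q0 → q0
read 'x': q0 → q0
read 'y': q0 → q0
After 10 symbols: q0.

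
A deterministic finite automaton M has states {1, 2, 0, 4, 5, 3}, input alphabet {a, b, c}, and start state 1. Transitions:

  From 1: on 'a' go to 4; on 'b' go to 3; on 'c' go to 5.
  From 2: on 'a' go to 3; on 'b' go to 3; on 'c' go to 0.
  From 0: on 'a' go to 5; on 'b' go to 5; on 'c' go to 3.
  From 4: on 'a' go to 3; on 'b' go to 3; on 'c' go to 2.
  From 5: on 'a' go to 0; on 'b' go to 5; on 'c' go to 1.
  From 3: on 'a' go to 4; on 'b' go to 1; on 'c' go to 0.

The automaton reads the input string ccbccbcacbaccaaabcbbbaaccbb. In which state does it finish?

3

start at 1
read 'c': 1 → 5
read 'c': 5 → 1
read 'b': 1 → 3
read 'c': 3 → 0
read 'c': 0 → 3
read 'b': 3 → 1
read 'c': 1 → 5
read 'a': 5 → 0
read 'c': 0 → 3
read 'b': 3 → 1
read 'a': 1 → 4
read 'c': 4 → 2
read 'c': 2 → 0
read 'a': 0 → 5
read 'a': 5 → 0
read 'a': 0 → 5
read 'b': 5 → 5
read 'c': 5 → 1
read 'b': 1 → 3
read 'b': 3 → 1
read 'b': 1 → 3
read 'a': 3 → 4
read 'a': 4 → 3
read 'c': 3 → 0
read 'c': 0 → 3
read 'b': 3 → 1
read 'b': 1 → 3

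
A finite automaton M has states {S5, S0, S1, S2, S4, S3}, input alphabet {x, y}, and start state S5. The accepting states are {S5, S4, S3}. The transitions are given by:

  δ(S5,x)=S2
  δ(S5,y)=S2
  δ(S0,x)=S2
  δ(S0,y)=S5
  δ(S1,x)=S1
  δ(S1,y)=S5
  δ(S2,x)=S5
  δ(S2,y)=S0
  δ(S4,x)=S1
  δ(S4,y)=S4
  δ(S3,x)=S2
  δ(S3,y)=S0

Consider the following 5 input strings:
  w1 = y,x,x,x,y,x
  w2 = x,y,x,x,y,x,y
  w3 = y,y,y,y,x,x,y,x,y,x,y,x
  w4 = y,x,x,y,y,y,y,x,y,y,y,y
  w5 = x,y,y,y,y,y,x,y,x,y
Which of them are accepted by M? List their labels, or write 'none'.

w1

w1: S5 → S2 → S5 → S2 → S5 → S2 → S5  → end S5, accepted
w2: S5 → S2 → S0 → S2 → S5 → S2 → S5 → S2  → end S2, rejected
w3: S5 → S2 → S0 → S5 → S2 → S5 → S2 → S0 → S2 → S0 → S2 → S0 → S2  → end S2, rejected
w4: S5 → S2 → S5 → S2 → S0 → S5 → S2 → S0 → S2 → S0 → S5 → S2 → S0  → end S0, rejected
w5: S5 → S2 → S0 → S5 → S2 → S0 → S5 → S2 → S0 → S2 → S0  → end S0, rejected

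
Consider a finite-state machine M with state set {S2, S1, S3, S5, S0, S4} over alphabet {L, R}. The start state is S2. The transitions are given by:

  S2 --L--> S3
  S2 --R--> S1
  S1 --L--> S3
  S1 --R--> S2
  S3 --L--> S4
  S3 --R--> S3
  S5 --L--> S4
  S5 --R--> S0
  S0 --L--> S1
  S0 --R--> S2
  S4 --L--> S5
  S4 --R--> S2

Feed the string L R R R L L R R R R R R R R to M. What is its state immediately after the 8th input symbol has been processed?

S2 → S3 → S3 → S3 → S3 → S4 → S5 → S0 → S2
After 8 symbols: S2.

S2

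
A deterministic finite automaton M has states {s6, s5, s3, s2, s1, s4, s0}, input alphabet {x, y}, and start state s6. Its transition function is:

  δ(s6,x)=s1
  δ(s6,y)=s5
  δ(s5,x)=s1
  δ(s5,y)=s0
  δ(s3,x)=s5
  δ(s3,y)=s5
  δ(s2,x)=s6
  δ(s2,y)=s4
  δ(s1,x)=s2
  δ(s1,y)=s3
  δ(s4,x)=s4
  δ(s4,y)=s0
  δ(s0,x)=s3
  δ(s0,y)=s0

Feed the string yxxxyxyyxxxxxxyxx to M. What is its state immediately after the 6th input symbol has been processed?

s1

start at s6
read 'y': s6 → s5
read 'x': s5 → s1
read 'x': s1 → s2
read 'x': s2 → s6
read 'y': s6 → s5
read 'x': s5 → s1
After 6 symbols: s1.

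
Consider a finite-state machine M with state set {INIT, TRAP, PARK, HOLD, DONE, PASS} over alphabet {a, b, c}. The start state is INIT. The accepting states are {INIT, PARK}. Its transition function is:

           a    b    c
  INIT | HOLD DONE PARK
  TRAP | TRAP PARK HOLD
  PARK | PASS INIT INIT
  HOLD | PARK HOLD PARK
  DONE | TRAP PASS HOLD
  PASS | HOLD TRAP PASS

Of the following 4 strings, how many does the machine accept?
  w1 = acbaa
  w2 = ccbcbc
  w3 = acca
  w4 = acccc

w1: INIT → HOLD → PARK → INIT → HOLD → PARK  → end PARK, accepted
w2: INIT → PARK → INIT → DONE → HOLD → HOLD → PARK  → end PARK, accepted
w3: INIT → HOLD → PARK → INIT → HOLD  → end HOLD, rejected
w4: INIT → HOLD → PARK → INIT → PARK → INIT  → end INIT, accepted

3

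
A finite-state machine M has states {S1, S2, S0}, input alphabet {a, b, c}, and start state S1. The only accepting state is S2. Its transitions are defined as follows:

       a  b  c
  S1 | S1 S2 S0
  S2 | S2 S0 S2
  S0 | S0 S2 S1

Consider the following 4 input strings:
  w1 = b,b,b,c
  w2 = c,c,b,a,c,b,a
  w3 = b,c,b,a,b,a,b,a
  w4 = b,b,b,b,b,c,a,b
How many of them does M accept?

w1: S1 → S2 → S0 → S2 → S2  → end S2, accepted
w2: S1 → S0 → S1 → S2 → S2 → S2 → S0 → S0  → end S0, rejected
w3: S1 → S2 → S2 → S0 → S0 → S2 → S2 → S0 → S0  → end S0, rejected
w4: S1 → S2 → S0 → S2 → S0 → S2 → S2 → S2 → S0  → end S0, rejected

1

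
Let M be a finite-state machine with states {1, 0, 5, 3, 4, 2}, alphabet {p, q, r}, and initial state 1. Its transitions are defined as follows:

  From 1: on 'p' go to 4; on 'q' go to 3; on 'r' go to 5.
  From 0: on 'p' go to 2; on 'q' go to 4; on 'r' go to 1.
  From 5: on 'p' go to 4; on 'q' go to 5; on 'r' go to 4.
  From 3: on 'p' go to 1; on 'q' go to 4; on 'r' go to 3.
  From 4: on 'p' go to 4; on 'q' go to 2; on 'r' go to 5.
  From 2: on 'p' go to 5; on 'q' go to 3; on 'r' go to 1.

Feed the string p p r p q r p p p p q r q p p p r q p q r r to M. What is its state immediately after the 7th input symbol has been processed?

4

Trace: 1 -p-> 4 -p-> 4 -r-> 5 -p-> 4 -q-> 2 -r-> 1 -p-> 4
After 7 symbols: 4.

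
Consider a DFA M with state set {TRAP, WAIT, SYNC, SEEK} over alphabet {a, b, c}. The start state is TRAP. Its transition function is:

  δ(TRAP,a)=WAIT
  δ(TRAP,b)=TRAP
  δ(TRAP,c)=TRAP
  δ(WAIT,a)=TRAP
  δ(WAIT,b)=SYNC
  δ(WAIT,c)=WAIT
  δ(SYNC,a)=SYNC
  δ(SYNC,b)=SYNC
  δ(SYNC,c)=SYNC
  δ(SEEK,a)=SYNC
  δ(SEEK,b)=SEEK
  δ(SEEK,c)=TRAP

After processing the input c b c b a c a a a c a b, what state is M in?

SYNC

TRAP → TRAP → TRAP → TRAP → TRAP → WAIT → WAIT → TRAP → WAIT → TRAP → TRAP → WAIT → SYNC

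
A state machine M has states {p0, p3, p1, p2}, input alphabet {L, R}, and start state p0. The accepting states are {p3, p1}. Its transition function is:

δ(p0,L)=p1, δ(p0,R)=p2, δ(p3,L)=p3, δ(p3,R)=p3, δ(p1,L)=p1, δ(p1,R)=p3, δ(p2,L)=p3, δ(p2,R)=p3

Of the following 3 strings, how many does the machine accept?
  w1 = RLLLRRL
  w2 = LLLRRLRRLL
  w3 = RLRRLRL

3

w1:
  start at p0
  read 'R': p0 → p2
  read 'L': p2 → p3
  read 'L': p3 → p3
  read 'L': p3 → p3
  read 'R': p3 → p3
  read 'R': p3 → p3
  read 'L': p3 → p3
  end p3, accepted
w2:
  start at p0
  read 'L': p0 → p1
  read 'L': p1 → p1
  read 'L': p1 → p1
  read 'R': p1 → p3
  read 'R': p3 → p3
  read 'L': p3 → p3
  read 'R': p3 → p3
  read 'R': p3 → p3
  read 'L': p3 → p3
  read 'L': p3 → p3
  end p3, accepted
w3:
  start at p0
  read 'R': p0 → p2
  read 'L': p2 → p3
  read 'R': p3 → p3
  read 'R': p3 → p3
  read 'L': p3 → p3
  read 'R': p3 → p3
  read 'L': p3 → p3
  end p3, accepted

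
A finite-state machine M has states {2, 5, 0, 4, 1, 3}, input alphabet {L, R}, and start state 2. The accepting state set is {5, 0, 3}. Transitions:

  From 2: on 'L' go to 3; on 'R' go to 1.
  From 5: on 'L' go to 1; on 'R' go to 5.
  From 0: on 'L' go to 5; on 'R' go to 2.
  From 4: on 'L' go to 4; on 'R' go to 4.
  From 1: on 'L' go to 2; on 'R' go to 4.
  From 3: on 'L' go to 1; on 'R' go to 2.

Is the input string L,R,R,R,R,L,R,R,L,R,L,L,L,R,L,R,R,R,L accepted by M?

start at 2
read 'L': 2 → 3
read 'R': 3 → 2
read 'R': 2 → 1
read 'R': 1 → 4
read 'R': 4 → 4
read 'L': 4 → 4
read 'R': 4 → 4
read 'R': 4 → 4
read 'L': 4 → 4
read 'R': 4 → 4
read 'L': 4 → 4
read 'L': 4 → 4
read 'L': 4 → 4
read 'R': 4 → 4
read 'L': 4 → 4
read 'R': 4 → 4
read 'R': 4 → 4
read 'R': 4 → 4
read 'L': 4 → 4
End state 4 is not accepting.

No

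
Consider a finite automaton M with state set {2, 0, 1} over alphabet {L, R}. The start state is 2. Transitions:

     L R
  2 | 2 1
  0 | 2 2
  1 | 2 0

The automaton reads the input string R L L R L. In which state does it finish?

2 → 1 → 2 → 2 → 1 → 2

2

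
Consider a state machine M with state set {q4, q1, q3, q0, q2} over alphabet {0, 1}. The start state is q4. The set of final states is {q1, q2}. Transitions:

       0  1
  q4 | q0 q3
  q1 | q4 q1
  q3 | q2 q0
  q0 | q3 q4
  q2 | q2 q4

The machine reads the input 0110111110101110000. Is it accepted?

Yes

q4 → q0 → q4 → q3 → q2 → q4 → q3 → q0 → q4 → q3 → q2 → q4 → q0 → q4 → q3 → q0 → q3 → q2 → q2 → q2
End state q2 is accepting.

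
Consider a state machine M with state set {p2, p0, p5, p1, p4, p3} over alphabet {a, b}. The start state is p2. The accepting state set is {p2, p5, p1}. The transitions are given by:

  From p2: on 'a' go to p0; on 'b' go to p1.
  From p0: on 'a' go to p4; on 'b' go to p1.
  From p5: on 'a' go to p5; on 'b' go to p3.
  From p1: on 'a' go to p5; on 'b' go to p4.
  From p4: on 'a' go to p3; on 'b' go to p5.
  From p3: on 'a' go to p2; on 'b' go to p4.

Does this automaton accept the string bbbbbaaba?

p2 → p1 → p4 → p5 → p3 → p4 → p3 → p2 → p1 → p5
End state p5 is accepting.

Yes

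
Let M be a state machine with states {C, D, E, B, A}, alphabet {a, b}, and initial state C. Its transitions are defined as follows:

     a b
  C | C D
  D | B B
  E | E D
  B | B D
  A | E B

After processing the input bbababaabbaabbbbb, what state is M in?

D

start at C
read 'b': C → D
read 'b': D → B
read 'a': B → B
read 'b': B → D
read 'a': D → B
read 'b': B → D
read 'a': D → B
read 'a': B → B
read 'b': B → D
read 'b': D → B
read 'a': B → B
read 'a': B → B
read 'b': B → D
read 'b': D → B
read 'b': B → D
read 'b': D → B
read 'b': B → D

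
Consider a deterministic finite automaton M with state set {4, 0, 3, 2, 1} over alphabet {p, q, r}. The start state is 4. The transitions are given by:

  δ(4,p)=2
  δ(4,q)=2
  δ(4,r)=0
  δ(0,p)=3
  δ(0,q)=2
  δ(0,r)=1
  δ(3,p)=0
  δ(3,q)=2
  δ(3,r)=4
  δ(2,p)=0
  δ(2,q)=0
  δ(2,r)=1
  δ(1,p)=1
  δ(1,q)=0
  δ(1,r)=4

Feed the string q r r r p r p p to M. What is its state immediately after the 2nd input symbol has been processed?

Trace: 4 -q-> 2 -r-> 1
After 2 symbols: 1.

1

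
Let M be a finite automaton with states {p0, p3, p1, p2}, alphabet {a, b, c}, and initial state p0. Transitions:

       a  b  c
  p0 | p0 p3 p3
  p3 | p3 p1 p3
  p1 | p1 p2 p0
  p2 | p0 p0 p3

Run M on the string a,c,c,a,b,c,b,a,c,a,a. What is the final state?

Trace: p0 -a-> p0 -c-> p3 -c-> p3 -a-> p3 -b-> p1 -c-> p0 -b-> p3 -a-> p3 -c-> p3 -a-> p3 -a-> p3

p3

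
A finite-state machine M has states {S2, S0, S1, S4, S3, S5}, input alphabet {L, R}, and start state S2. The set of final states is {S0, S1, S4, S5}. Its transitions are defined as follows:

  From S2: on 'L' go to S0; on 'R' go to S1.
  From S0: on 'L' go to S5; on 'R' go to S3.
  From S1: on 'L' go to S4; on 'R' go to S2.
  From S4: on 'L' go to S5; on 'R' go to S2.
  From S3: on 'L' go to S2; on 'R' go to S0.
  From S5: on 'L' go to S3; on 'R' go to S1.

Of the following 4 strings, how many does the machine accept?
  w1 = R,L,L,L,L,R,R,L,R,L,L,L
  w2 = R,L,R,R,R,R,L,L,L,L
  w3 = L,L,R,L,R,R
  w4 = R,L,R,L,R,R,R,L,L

w1:
  start at S2
  read 'R': S2 → S1
  read 'L': S1 → S4
  read 'L': S4 → S5
  read 'L': S5 → S3
  read 'L': S3 → S2
  read 'R': S2 → S1
  read 'R': S1 → S2
  read 'L': S2 → S0
  read 'R': S0 → S3
  read 'L': S3 → S2
  read 'L': S2 → S0
  read 'L': S0 → S5
  end S5, accepted
w2:
  start at S2
  read 'R': S2 → S1
  read 'L': S1 → S4
  read 'R': S4 → S2
  read 'R': S2 → S1
  read 'R': S1 → S2
  read 'R': S2 → S1
  read 'L': S1 → S4
  read 'L': S4 → S5
  read 'L': S5 → S3
  read 'L': S3 → S2
  end S2, rejected
w3:
  start at S2
  read 'L': S2 → S0
  read 'L': S0 → S5
  read 'R': S5 → S1
  read 'L': S1 → S4
  read 'R': S4 → S2
  read 'R': S2 → S1
  end S1, accepted
w4:
  start at S2
  read 'R': S2 → S1
  read 'L': S1 → S4
  read 'R': S4 → S2
  read 'L': S2 → S0
  read 'R': S0 → S3
  read 'R': S3 → S0
  read 'R': S0 → S3
  read 'L': S3 → S2
  read 'L': S2 → S0
  end S0, accepted

3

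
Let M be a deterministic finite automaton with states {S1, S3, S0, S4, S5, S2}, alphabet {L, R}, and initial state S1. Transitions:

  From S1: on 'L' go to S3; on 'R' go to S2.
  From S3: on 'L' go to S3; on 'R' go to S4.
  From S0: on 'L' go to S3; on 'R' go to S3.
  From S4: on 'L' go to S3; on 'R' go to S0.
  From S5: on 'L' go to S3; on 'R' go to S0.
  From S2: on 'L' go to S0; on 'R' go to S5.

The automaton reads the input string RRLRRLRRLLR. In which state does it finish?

S4

S1 → S2 → S5 → S3 → S4 → S0 → S3 → S4 → S0 → S3 → S3 → S4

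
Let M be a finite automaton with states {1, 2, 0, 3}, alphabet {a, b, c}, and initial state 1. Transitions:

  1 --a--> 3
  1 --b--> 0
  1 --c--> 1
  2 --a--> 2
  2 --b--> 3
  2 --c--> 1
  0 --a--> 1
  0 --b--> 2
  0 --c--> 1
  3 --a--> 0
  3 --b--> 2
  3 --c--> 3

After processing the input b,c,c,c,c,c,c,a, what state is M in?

start at 1
read 'b': 1 → 0
read 'c': 0 → 1
read 'c': 1 → 1
read 'c': 1 → 1
read 'c': 1 → 1
read 'c': 1 → 1
read 'c': 1 → 1
read 'a': 1 → 3

3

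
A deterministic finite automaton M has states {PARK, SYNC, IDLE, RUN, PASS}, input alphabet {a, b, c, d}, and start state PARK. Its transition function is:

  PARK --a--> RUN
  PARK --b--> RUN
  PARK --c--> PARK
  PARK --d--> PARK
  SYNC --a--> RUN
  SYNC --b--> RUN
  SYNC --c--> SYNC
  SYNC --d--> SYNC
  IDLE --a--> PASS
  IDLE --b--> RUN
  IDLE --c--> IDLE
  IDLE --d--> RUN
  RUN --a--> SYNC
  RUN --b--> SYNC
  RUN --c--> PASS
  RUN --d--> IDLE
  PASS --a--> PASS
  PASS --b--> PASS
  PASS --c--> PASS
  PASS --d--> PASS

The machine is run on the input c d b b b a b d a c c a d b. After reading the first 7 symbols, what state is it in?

RUN

start at PARK
read 'c': PARK → PARK
read 'd': PARK → PARK
read 'b': PARK → RUN
read 'b': RUN → SYNC
read 'b': SYNC → RUN
read 'a': RUN → SYNC
read 'b': SYNC → RUN
After 7 symbols: RUN.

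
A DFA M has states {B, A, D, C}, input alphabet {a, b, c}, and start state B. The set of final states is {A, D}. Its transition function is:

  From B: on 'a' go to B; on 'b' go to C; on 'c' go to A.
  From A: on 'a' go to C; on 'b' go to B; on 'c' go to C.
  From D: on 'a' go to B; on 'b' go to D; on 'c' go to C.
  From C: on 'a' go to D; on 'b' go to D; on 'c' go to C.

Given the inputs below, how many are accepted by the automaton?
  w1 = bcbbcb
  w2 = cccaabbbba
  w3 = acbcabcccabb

w1:
  start at B
  read 'b': B → C
  read 'c': C → C
  read 'b': C → D
  read 'b': D → D
  read 'c': D → C
  read 'b': C → D
  end D, accepted
w2:
  start at B
  read 'c': B → A
  read 'c': A → C
  read 'c': C → C
  read 'a': C → D
  read 'a': D → B
  read 'b': B → C
  read 'b': C → D
  read 'b': D → D
  read 'b': D → D
  read 'a': D → B
  end B, rejected
w3:
  start at B
  read 'a': B → B
  read 'c': B → A
  read 'b': A → B
  read 'c': B → A
  read 'a': A → C
  read 'b': C → D
  read 'c': D → C
  read 'c': C → C
  read 'c': C → C
  read 'a': C → D
  read 'b': D → D
  read 'b': D → D
  end D, accepted

2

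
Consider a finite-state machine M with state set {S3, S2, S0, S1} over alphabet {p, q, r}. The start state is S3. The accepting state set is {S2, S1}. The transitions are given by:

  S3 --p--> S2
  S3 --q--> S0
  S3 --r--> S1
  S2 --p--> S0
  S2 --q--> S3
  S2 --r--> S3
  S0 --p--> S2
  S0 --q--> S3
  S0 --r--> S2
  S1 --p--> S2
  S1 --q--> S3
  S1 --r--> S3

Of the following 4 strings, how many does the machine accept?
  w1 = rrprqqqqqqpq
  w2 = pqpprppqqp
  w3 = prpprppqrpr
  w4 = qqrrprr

w1:
  start at S3
  read 'r': S3 → S1
  read 'r': S1 → S3
  read 'p': S3 → S2
  read 'r': S2 → S3
  read 'q': S3 → S0
  read 'q': S0 → S3
  read 'q': S3 → S0
  read 'q': S0 → S3
  read 'q': S3 → S0
  read 'q': S0 → S3
  read 'p': S3 → S2
  read 'q': S2 → S3
  end S3, rejected
w2:
  start at S3
  read 'p': S3 → S2
  read 'q': S2 → S3
  read 'p': S3 → S2
  read 'p': S2 → S0
  read 'r': S0 → S2
  read 'p': S2 → S0
  read 'p': S0 → S2
  read 'q': S2 → S3
  read 'q': S3 → S0
  read 'p': S0 → S2
  end S2, accepted
w3:
  start at S3
  read 'p': S3 → S2
  read 'r': S2 → S3
  read 'p': S3 → S2
  read 'p': S2 → S0
  read 'r': S0 → S2
  read 'p': S2 → S0
  read 'p': S0 → S2
  read 'q': S2 → S3
  read 'r': S3 → S1
  read 'p': S1 → S2
  read 'r': S2 → S3
  end S3, rejected
w4:
  start at S3
  read 'q': S3 → S0
  read 'q': S0 → S3
  read 'r': S3 → S1
  read 'r': S1 → S3
  read 'p': S3 → S2
  read 'r': S2 → S3
  read 'r': S3 → S1
  end S1, accepted

2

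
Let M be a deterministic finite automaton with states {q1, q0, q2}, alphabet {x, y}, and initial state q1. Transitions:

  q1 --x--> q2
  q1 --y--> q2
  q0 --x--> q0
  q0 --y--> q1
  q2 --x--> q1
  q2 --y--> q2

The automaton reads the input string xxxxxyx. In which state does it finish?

start at q1
read 'x': q1 → q2
read 'x': q2 → q1
read 'x': q1 → q2
read 'x': q2 → q1
read 'x': q1 → q2
read 'y': q2 → q2
read 'x': q2 → q1

q1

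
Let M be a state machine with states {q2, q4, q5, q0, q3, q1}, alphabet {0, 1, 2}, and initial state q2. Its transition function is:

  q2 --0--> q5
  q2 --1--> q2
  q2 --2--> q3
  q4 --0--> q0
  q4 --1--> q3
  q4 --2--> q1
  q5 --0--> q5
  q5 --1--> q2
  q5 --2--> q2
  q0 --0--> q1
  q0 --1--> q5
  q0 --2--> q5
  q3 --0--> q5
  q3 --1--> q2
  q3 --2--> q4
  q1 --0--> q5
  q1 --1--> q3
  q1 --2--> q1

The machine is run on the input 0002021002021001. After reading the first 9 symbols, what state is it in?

start at q2
read '0': q2 → q5
read '0': q5 → q5
read '0': q5 → q5
read '2': q5 → q2
read '0': q2 → q5
read '2': q5 → q2
read '1': q2 → q2
read '0': q2 → q5
read '0': q5 → q5
After 9 symbols: q5.

q5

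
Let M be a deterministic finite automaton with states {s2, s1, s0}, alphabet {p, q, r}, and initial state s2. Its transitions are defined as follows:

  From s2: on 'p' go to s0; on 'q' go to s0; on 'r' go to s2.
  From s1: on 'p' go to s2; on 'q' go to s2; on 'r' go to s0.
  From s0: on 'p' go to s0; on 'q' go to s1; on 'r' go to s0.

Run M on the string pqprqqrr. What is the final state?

s0

Trace: s2 -p-> s0 -q-> s1 -p-> s2 -r-> s2 -q-> s0 -q-> s1 -r-> s0 -r-> s0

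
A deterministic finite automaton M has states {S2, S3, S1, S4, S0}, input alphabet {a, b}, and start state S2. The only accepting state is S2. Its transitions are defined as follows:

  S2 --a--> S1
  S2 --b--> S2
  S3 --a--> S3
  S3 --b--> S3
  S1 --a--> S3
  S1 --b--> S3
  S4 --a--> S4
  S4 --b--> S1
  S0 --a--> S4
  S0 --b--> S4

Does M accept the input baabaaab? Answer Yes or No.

S2 → S2 → S1 → S3 → S3 → S3 → S3 → S3 → S3
End state S3 is not accepting.

No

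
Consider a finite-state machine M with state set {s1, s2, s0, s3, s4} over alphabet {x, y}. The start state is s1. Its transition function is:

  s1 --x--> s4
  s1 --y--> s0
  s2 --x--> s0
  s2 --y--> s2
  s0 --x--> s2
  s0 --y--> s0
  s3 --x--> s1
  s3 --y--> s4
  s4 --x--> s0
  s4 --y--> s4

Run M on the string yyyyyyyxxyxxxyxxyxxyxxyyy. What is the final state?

s2

Trace: s1 -y-> s0 -y-> s0 -y-> s0 -y-> s0 -y-> s0 -y-> s0 -y-> s0 -x-> s2 -x-> s0 -y-> s0 -x-> s2 -x-> s0 -x-> s2 -y-> s2 -x-> s0 -x-> s2 -y-> s2 -x-> s0 -x-> s2 -y-> s2 -x-> s0 -x-> s2 -y-> s2 -y-> s2 -y-> s2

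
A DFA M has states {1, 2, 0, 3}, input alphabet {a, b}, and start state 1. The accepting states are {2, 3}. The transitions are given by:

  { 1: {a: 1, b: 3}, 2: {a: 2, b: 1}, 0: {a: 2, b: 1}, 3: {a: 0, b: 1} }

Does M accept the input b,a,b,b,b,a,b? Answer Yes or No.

Yes

1 → 3 → 0 → 1 → 3 → 1 → 1 → 3
End state 3 is accepting.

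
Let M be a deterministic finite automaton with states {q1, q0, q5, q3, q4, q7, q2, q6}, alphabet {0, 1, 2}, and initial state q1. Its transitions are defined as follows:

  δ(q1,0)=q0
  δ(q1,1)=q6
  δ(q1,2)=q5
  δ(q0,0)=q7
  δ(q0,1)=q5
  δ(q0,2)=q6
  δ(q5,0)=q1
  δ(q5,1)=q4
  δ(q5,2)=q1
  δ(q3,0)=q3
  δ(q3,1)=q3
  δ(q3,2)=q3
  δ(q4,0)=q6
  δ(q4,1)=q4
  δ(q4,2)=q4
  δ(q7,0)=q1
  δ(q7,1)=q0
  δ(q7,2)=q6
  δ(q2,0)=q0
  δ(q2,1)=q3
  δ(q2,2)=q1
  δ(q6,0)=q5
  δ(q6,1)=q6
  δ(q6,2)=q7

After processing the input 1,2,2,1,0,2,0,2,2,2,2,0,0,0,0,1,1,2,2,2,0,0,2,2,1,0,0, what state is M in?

q1

q1 → q6 → q7 → q6 → q6 → q5 → q1 → q0 → q6 → q7 → q6 → q7 → q1 → q0 → q7 → q1 → q6 → q6 → q7 → q6 → q7 → q1 → q0 → q6 → q7 → q0 → q7 → q1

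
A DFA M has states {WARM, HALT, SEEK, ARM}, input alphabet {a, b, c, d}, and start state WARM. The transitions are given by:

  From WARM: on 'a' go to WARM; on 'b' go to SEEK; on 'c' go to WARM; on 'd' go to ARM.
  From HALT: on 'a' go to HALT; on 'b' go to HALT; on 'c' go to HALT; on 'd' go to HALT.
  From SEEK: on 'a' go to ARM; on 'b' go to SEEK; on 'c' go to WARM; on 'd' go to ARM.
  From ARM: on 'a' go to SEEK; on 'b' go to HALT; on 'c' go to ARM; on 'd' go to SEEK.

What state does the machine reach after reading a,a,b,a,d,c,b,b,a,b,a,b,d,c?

HALT

Trace: WARM -a-> WARM -a-> WARM -b-> SEEK -a-> ARM -d-> SEEK -c-> WARM -b-> SEEK -b-> SEEK -a-> ARM -b-> HALT -a-> HALT -b-> HALT -d-> HALT -c-> HALT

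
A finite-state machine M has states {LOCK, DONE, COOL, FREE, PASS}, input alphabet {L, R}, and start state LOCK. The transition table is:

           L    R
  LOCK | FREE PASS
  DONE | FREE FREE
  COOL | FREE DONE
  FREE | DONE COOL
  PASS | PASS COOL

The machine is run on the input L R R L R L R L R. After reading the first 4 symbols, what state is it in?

Trace: LOCK -L-> FREE -R-> COOL -R-> DONE -L-> FREE
After 4 symbols: FREE.

FREE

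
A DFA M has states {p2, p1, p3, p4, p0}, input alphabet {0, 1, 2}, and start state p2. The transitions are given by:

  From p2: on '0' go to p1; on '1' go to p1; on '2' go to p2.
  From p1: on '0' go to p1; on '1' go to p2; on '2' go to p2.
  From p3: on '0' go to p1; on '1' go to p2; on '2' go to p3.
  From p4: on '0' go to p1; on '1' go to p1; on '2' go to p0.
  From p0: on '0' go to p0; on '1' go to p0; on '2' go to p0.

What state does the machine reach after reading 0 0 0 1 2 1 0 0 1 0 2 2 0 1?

Trace: p2 -0-> p1 -0-> p1 -0-> p1 -1-> p2 -2-> p2 -1-> p1 -0-> p1 -0-> p1 -1-> p2 -0-> p1 -2-> p2 -2-> p2 -0-> p1 -1-> p2

p2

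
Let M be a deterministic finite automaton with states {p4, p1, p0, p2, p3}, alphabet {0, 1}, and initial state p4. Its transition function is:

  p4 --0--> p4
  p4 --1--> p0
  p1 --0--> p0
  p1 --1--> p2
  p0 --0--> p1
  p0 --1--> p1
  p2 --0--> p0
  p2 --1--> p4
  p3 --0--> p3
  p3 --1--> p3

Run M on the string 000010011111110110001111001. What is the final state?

p1

start at p4
read '0': p4 → p4
read '0': p4 → p4
read '0': p4 → p4
read '0': p4 → p4
read '1': p4 → p0
read '0': p0 → p1
read '0': p1 → p0
read '1': p0 → p1
read '1': p1 → p2
read '1': p2 → p4
read '1': p4 → p0
read '1': p0 → p1
read '1': p1 → p2
read '1': p2 → p4
read '0': p4 → p4
read '1': p4 → p0
read '1': p0 → p1
read '0': p1 → p0
read '0': p0 → p1
read '0': p1 → p0
read '1': p0 → p1
read '1': p1 → p2
read '1': p2 → p4
read '1': p4 → p0
read '0': p0 → p1
read '0': p1 → p0
read '1': p0 → p1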